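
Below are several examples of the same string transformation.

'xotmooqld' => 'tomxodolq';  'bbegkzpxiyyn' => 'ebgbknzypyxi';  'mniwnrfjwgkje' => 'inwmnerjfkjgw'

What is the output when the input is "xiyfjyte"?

yifxjeyt

Each output is the input with this applied: move the first 2 characters to the end (rotate left by 2), then take characters alternately from the front and the back (1st, last, 2nd, 2nd-last, ...).
For "xiyfjyte", step one produces "yfjytexi"; step two turns that into "yifxjeyt".
(Check on "xotmooqld": → "tmooqldxo" → "tomxodolq" ✓)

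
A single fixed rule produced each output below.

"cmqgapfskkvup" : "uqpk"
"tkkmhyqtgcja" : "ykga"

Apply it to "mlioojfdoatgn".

ojig

The pattern: keep one character in every 3, starting at position 3 (positions 3rd, 6th, 9th, ...), then sort the characters into reverse alphabetical order.
Starting from "mlioojfdoatgn": after the first operation, "ijog"; after the second, "ojig".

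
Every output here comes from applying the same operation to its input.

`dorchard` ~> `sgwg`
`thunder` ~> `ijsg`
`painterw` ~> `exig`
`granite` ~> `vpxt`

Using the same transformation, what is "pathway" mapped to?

eiln

The pattern: shift every letter 11 places backward in the alphabet (wrapping around), then keep every other character starting from the first (positions 1st, 3rd, 5th, ...).
"pathway" → "epiwlpn" → "eiln".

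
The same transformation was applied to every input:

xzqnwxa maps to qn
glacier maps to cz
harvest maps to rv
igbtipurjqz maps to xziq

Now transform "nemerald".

viu

Looking at the pairs, the operation is to shift every letter 9 places backward in the alphabet (wrapping around), then keep one character in every 3, starting at position 2 (positions 2nd, 5th, 8th, ...).
Starting from "nemerald": after the first operation, "evdvircu"; after the second, "viu".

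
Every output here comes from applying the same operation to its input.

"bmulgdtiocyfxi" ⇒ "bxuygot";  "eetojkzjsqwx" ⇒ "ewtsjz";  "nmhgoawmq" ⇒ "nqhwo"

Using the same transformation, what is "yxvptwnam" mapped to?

The rule is to keep every other character starting from the first (positions 1st, 3rd, 5th, ...), then take characters alternately from the front and the back (1st, last, 2nd, 2nd-last, ...).
Applying both steps to "yxvptwnam": "yvtnm", then "ymvnt".

ymvnt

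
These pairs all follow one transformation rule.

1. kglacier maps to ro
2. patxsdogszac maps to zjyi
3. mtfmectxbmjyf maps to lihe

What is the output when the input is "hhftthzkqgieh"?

lnwk

The transformation: shift every letter 6 places forward in the alphabet (wrapping around), then keep one character in every 3, starting at position 3 (positions 3rd, 6th, 9th, ...).
Doing the same to "hhftthzkqgieh": "lnwk".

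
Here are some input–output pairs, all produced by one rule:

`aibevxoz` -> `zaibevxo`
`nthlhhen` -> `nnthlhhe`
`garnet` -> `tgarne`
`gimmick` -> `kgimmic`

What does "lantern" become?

nlanter

The transformation: move the last character to the front.
On "lantern" that produces "nlanter".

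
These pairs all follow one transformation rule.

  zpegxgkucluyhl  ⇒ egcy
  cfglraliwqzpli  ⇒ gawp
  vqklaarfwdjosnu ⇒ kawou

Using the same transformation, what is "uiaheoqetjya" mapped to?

aota

Each output is the input with this applied: keep one character in every 3, starting at position 3 (positions 3rd, 6th, 9th, ...).
Doing the same to "uiaheoqetjya": "aota".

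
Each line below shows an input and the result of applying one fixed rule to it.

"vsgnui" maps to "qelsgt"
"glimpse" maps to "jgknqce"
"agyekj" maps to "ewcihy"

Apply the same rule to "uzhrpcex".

xfpnacvs

Rule — shift every letter 2 places backward in the alphabet (wrapping around), then move the first character to the end.
"uzhrpcex" → "sxfpnacv" → "xfpnacvs".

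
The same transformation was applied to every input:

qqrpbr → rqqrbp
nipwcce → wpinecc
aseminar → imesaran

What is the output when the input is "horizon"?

The transformation: reverse the string, then move the first 3 characters to the end (rotate left by 3).
Starting from "horizon": after the first operation, "noziroh"; after the second, "irohnoz".

irohnoz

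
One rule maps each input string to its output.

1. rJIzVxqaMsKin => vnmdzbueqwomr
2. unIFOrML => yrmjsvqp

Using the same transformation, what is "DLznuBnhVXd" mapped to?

hpdryfrlzbh

Looking at the pairs, the operation is to shift every letter 4 places forward in the alphabet (wrapping around), then convert every letter to lowercase.
For "DLznuBnhVXd", step one produces "HPdryFrlZBh"; step two turns that into "hpdryfrlzbh".
(Check on "unIFOrML": → "yrMJSvQP" → "yrmjsvqp" ✓)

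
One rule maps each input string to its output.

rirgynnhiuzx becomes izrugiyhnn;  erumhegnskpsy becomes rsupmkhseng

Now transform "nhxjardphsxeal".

haxejxasrhdp

Looking at the pairs, the operation is to take characters alternately from the front and the back (1st, last, 2nd, 2nd-last, ...), then delete the first 2 characters.
"nhxjardphsxeal" → "nlhaxejxasrhdp" → "haxejxasrhdp".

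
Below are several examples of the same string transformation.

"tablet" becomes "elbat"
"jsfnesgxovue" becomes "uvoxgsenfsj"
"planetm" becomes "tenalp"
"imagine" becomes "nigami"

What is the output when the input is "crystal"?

The rule is to delete the last character, then reverse the string.
For "crystal", step one produces "crysta"; step two turns that into "atsyrc".

atsyrc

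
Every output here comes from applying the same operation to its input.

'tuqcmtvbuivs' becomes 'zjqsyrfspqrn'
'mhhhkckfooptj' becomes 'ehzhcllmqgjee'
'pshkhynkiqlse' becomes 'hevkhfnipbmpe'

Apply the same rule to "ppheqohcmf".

In each case the input is transformed by: shift every letter 3 places backward in the alphabet (wrapping around), then move the first 3 characters to the end (rotate left by 3).
On "ppheqohcmf": the first step gives "mmebnlezjc", and the second then gives "bnlezjcmme".

bnlezjcmme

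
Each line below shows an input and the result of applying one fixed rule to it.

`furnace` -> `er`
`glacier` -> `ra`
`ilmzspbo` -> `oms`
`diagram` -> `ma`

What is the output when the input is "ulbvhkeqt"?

The pattern: take characters alternately from the front and the back (1st, last, 2nd, 2nd-last, ...), then keep one character in every 3, starting at position 2 (positions 2nd, 5th, 8th, ...).
On "ulbvhkeqt" that produces "tbk".

tbk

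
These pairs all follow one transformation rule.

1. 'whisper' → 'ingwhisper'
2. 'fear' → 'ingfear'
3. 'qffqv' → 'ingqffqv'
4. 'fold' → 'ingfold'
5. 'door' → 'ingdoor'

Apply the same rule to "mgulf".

The rule is to prepend "ing".
Applying that to "mgulf" gives "ingmgulf".

ingmgulf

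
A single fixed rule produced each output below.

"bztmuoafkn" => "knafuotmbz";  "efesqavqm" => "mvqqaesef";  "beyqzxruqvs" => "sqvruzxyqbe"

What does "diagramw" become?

mwraagdi

The rule is to swap each adjacent pair of characters (1↔2, 3↔4, ...), then reverse the string.
Applying both steps to "diagramw": "idgaarwm", then "mwraagdi".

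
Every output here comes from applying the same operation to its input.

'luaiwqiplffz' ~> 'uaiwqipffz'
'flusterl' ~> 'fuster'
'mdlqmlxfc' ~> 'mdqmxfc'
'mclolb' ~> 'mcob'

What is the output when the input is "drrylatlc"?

drryatc

The rule is to remove every "l".
On "drrylatlc" that produces "drryatc".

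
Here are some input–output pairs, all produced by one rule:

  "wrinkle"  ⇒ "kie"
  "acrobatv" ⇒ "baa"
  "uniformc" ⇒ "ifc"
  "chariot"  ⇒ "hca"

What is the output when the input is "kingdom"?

igd

The pattern: sort the characters into reverse alphabetical order, then keep only the last 3 characters.
"kingdom" → "onmkigd" → "igd".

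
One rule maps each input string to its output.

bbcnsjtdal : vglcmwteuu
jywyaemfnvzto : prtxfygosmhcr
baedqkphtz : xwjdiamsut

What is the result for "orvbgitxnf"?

The pattern: move the first 2 characters to the end (rotate left by 2), then shift every letter 7 places backward in the alphabet (wrapping around).
On "orvbgitxnf": the first step gives "vbgitxnfor", and the second then gives "ouzbmqgyhk".

ouzbmqgyhk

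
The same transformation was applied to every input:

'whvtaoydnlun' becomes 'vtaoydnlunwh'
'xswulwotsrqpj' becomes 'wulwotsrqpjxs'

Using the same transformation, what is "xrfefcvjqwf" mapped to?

What's happening: move the first 2 characters to the end (rotate left by 2).
On "xrfefcvjqwf" that produces "fefcvjqwfxr".

fefcvjqwfxr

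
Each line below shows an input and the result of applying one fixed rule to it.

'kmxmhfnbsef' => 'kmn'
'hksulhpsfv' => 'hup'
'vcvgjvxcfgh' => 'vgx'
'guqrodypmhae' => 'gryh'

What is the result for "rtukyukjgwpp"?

rkkw

In each case the input is transformed by: delete the last 2 characters, then keep one character in every 3, starting at position 1 (positions 1st, 4th, 7th, ...).
"rtukyukjgwpp" → "rkkw".
(Check on "hksulhpsfv": → "hksulhps" → "hup" ✓)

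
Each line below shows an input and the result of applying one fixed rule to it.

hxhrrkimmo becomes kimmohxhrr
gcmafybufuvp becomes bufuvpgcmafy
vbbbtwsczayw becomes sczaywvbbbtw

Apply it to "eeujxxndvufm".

Each output is the input with this applied: swap the front and back halves of the string.
For "eeujxxndvufm" the result is "ndvufmeeujxx".

ndvufmeeujxx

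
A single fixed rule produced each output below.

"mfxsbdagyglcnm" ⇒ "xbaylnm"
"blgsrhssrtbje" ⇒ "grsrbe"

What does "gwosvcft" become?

Each output is the input with this applied: move the first character to the end, then keep every other character starting from the second (positions 2nd, 4th, 6th, ...).
Applying both steps to "gwosvcft": "wosvcftg", then "ovfg".

ovfg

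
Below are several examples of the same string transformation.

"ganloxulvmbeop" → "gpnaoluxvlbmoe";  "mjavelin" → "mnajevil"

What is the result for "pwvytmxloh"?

What's happening: move the last character to the front, then swap each adjacent pair of characters (1↔2, 3↔4, ...).
For "pwvytmxloh", step one produces "hpwvytmxlo"; step two turns that into "phvwtyxmol".

phvwtyxmol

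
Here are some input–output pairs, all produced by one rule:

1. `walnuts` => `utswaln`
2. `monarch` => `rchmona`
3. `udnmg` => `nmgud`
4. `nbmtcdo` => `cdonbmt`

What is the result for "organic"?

The pattern: move the last 3 characters to the front (rotate right by 3).
For "organic" the result is "nicorga".

nicorga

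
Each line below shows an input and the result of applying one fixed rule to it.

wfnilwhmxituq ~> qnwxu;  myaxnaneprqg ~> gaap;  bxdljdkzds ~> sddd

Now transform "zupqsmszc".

cpm

What's happening: move the last character to the front, then keep one character in every 3, starting at position 1 (positions 1st, 4th, 7th, ...).
Working it through for "zupqsmszc": intermediate "czupqsmsz", final "cpm".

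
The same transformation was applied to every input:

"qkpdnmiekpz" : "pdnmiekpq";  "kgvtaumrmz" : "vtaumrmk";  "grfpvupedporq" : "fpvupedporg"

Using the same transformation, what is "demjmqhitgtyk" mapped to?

mjmqhitgtyd

The transformation: swap the first and last characters, then delete the first 2 characters.
Applying both steps to "demjmqhitgtyk": "kemjmqhitgtyd", then "mjmqhitgtyd".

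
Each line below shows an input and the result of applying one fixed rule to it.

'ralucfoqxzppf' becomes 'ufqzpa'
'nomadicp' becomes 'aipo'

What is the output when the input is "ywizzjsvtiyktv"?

zjvikvw

Rule — keep every other character starting from the second (positions 2nd, 4th, 6th, ...), then move the first character to the end.
Working it through for "ywizzjsvtiyktv": intermediate "wzjvikv", final "zjvikvw".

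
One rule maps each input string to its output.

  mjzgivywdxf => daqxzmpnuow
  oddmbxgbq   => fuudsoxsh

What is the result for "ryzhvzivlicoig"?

ipqymqzmcztfzx

The rule is to shift every letter 9 places backward in the alphabet (wrapping around).
For "ryzhvzivlicoig" the result is "ipqymqzmcztfzx".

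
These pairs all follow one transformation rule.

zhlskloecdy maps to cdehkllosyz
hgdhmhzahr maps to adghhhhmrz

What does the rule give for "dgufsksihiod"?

ddfghiikossu

What's happening: sort the characters into alphabetical order.
On "dgufsksihiod" that produces "ddfghiikossu".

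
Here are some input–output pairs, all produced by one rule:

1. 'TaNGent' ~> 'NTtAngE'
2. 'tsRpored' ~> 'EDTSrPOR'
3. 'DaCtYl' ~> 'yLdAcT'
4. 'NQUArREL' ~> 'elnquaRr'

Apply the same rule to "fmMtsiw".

The rule is to move the last 2 characters to the front (rotate right by 2), then flip the case of every letter.
Starting from "fmMtsiw": after the first operation, "iwfmMts"; after the second, "IWFMmTS".

IWFMmTS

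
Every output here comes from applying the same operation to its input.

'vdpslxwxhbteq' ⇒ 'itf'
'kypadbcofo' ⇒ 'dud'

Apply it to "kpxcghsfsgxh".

The transformation: shift every letter 11 places backward in the alphabet (wrapping around), then keep only the last 3 characters.
Applying both steps to "kpxcghsfsgxh": "zemrvwhuhvmw", then "vmw".

vmw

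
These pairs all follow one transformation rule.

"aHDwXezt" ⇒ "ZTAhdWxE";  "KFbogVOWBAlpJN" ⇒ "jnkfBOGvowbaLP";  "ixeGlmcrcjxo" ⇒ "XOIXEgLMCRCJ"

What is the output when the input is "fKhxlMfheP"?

EpFkHXLmFH

The transformation: flip the case of every letter, then move the last 2 characters to the front (rotate right by 2).
Applying both steps to "fKhxlMfheP": "FkHXLmFHEp", then "EpFkHXLmFH".
(Check on "KFbogVOWBAlpJN": → "kfBOGvowbaLPjn" → "jnkfBOGvowbaLP" ✓)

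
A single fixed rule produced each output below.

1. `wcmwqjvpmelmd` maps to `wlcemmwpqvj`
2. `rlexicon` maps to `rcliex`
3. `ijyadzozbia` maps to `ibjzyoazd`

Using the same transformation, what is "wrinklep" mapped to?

wlrkin

The pattern: delete the last 2 characters, then take characters alternately from the front and the back (1st, last, 2nd, 2nd-last, ...).
On "wrinklep": the first step gives "wrinkl", and the second then gives "wlrkin".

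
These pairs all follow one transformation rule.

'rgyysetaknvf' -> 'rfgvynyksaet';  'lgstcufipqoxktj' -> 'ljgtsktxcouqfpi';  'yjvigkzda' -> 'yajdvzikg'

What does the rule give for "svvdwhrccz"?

szvcvcdrwh

The pattern: take characters alternately from the front and the back (1st, last, 2nd, 2nd-last, ...).
For "svvdwhrccz" the result is "szvcvcdrwh".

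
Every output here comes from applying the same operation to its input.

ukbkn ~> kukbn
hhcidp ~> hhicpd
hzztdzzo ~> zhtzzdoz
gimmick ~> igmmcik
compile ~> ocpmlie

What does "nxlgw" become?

The rule is to swap each adjacent pair of characters (1↔2, 3↔4, ...).
"nxlgw" → "xnglw".

xnglw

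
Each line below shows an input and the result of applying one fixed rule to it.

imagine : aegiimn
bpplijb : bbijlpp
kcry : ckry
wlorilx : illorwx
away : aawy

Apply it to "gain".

In each case the input is transformed by: sort the characters into alphabetical order.
"gain" → "agin".

agin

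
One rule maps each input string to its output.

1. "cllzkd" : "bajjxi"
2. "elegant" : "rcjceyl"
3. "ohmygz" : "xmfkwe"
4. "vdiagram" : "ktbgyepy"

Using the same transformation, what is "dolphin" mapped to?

The rule is to shift every letter 2 places backward in the alphabet (wrapping around), then move the last character to the front.
For "dolphin" the result is "lbmjnfg".

lbmjnfg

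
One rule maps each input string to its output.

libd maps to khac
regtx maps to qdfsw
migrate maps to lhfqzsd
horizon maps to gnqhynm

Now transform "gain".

fzhm

In each case the input is transformed by: shift every letter 1 place backward in the alphabet (wrapping around).
So "gain" becomes "fzhm".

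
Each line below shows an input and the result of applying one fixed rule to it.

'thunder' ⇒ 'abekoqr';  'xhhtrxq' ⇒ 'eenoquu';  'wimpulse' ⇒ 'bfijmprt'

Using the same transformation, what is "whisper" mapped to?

The pattern: shift every letter 3 places backward in the alphabet (wrapping around), then sort the characters into alphabetical order.
Applying that to "whisper" gives "befmopt".

befmopt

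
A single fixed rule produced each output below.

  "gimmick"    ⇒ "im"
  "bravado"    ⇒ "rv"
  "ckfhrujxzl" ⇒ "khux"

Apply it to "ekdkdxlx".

The pattern: delete the last 2 characters, then keep every other character starting from the second (positions 2nd, 4th, 6th, ...).
For "ekdkdxlx", step one produces "ekdkdx"; step two turns that into "kkx".

kkx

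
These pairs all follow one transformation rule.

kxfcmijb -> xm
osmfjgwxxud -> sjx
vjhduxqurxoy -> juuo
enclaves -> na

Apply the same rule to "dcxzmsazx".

The transformation: delete the last character, then keep one character in every 3, starting at position 2 (positions 2nd, 5th, 8th, ...).
Starting from "dcxzmsazx": after the first operation, "dcxzmsaz"; after the second, "cmz".

cmz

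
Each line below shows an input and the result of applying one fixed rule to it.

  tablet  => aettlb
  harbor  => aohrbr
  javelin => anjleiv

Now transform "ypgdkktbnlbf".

Each output is the input with this applied: swap each adjacent pair of characters (1↔2, 3↔4, ...), then take characters alternately from the front and the back (1st, last, 2nd, 2nd-last, ...).
So "ypgdkktbnlbf" becomes "pbyfdnglktkb".

pbyfdnglktkb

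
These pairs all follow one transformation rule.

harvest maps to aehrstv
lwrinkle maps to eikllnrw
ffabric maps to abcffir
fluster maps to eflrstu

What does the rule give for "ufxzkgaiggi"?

Looking at the pairs, the operation is to sort the characters into alphabetical order.
On "ufxzkgaiggi" that produces "afgggiikuxz".

afgggiikuxz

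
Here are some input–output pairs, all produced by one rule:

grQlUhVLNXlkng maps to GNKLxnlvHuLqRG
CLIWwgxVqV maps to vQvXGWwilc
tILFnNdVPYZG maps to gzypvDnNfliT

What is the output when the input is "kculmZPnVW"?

Each output is the input with this applied: reverse the string, then flip the case of every letter.
"kculmZPnVW" → "WVnPZmluck" → "wvNpzMLUCK".
(Check on "CLIWwgxVqV": → "VqVxgwWILC" → "vQvXGWwilc" ✓)

wvNpzMLUCK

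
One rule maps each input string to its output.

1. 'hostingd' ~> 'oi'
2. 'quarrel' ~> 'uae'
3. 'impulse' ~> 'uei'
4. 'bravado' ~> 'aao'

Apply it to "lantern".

ae

Rule — move the first character to the end, then keep only the vowels.
"lantern" → "ae".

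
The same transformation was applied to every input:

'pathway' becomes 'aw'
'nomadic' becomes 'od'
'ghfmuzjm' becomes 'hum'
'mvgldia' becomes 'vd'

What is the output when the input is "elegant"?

la

In each case the input is transformed by: keep one character in every 3, starting at position 2 (positions 2nd, 5th, 8th, ...).
For "elegant" the result is "la".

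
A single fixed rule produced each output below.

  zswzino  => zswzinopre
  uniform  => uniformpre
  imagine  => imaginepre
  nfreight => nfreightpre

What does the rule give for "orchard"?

orchardpre

Each output is the input with this applied: append "pre".
Doing the same to "orchard": "orchardpre".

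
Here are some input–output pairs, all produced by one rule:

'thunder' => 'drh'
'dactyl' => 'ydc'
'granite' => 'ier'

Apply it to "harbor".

ohr

The rule is to move the first 3 characters to the end (rotate left by 3), then keep every other character starting from the second (positions 2nd, 4th, 6th, ...).
"harbor" → "borhar" → "ohr".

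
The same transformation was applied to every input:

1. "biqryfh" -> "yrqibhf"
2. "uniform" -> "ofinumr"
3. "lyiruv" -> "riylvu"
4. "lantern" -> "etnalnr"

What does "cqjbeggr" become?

gebjqcrg

The rule is to move the last 2 characters to the front (rotate right by 2), then reverse the string.
Starting from "cqjbeggr": after the first operation, "grcqjbeg"; after the second, "gebjqcrg".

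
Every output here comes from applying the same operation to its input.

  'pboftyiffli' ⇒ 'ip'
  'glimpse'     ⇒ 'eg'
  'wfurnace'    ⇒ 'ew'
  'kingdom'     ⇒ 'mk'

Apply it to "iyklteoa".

ai

Each output is the input with this applied: move the first character to the end, then keep only the last 2 characters.
"iyklteoa" → "ai".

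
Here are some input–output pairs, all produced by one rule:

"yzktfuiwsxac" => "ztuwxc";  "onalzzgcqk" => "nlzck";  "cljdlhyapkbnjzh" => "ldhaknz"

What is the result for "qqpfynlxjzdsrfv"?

The transformation: keep every other character starting from the second (positions 2nd, 4th, 6th, ...).
On "qqpfynlxjzdsrfv" that produces "qfnxzsf".

qfnxzsf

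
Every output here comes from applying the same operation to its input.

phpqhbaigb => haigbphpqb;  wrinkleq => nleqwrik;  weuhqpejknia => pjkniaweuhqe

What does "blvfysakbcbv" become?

skbcbvblvfya

The rule is to swap the front and back halves of the string, then swap the first and last characters.
On "blvfysakbcbv": the first step gives "akbcbvblvfys", and the second then gives "skbcbvblvfya".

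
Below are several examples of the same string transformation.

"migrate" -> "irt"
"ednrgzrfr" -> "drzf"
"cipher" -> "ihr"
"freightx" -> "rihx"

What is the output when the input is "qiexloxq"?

ixoq

In each case the input is transformed by: keep every other character starting from the second (positions 2nd, 4th, 6th, ...).
So "qiexloxq" becomes "ixoq".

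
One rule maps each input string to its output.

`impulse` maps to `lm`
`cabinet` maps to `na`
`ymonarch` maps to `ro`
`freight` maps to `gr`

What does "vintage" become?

The pattern: reverse the string, then keep one character in every 3, starting at position 3 (positions 3rd, 6th, 9th, ...).
On "vintage": the first step gives "egatniv", and the second then gives "ai".

ai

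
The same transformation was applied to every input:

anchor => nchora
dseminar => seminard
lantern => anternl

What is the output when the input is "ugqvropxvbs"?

Looking at the pairs, the operation is to move the first character to the end.
"ugqvropxvbs" → "gqvropxvbsu".

gqvropxvbsu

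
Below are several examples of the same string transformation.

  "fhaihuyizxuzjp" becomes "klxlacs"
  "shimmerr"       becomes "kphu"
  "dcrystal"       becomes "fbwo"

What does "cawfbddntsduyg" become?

The rule is to keep every other character starting from the second (positions 2nd, 4th, 6th, ...), then shift every letter 3 places forward in the alphabet (wrapping around).
Applying that to "cawfbddntsduyg" gives "digqvxj".

digqvxj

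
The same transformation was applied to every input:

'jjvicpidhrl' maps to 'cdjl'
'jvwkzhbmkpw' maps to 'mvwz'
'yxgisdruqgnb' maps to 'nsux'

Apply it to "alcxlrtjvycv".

cjll

In each case the input is transformed by: keep one character in every 3, starting at position 2 (positions 2nd, 5th, 8th, ...), then sort the characters into alphabetical order.
Applying both steps to "alcxlrtjvycv": "lljc", then "cjll".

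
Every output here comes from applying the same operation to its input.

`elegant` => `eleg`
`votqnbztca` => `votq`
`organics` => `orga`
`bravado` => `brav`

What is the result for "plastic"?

The pattern: keep only the first 4 characters.
Applying that to "plastic" gives "plas".

plas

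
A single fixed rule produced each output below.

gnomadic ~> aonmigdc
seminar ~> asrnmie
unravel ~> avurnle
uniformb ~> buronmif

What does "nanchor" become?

Looking at the pairs, the operation is to sort the characters into reverse alphabetical order, then move the last character to the front.
Applying both steps to "nanchor": "ronnhca", then "aronnhc".

aronnhc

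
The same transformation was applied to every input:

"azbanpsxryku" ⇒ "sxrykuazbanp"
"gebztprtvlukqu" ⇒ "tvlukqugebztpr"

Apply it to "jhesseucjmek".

ucjmekjhesse

The transformation: swap the front and back halves of the string.
Applying that to "jhesseucjmek" gives "ucjmekjhesse".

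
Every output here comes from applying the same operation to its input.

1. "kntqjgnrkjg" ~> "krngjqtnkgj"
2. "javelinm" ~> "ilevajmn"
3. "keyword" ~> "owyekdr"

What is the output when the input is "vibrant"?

Rule — move the last 2 characters to the front (rotate right by 2), then reverse the string.
Working it through for "vibrant": intermediate "ntvibra", final "arbivtn".

arbivtn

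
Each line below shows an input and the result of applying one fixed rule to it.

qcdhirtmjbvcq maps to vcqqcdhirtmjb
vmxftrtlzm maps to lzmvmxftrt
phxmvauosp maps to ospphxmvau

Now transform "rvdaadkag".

kagrvdaad

Looking at the pairs, the operation is to move the last 3 characters to the front (rotate right by 3).
So "rvdaadkag" becomes "kagrvdaad".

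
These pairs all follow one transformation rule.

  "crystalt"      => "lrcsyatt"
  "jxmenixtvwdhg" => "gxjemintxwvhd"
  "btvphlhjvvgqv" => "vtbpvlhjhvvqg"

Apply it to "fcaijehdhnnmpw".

The rule is to swap each adjacent pair of characters (1↔2, 3↔4, ...), then move the last character to the front.
On "fcaijehdhnnmpw": the first step gives "cfiaejdhnhmnwp", and the second then gives "pcfiaejdhnhmnw".

pcfiaejdhnhmnw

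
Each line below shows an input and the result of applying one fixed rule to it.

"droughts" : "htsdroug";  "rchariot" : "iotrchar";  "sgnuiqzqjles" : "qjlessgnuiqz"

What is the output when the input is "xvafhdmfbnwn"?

fbnwnxvafhdm

What's happening: move the first character to the end, then swap the front and back halves of the string.
Working it through for "xvafhdmfbnwn": intermediate "vafhdmfbnwnx", final "fbnwnxvafhdm".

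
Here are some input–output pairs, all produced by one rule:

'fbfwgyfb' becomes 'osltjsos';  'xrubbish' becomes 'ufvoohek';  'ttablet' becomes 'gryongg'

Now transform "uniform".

Looking at the pairs, the operation is to shift every letter 13 places forward in the alphabet (wrapping around) — i.e. ROT13, then reverse the string.
"uniform" → "havsbez" → "zebsvah".

zebsvah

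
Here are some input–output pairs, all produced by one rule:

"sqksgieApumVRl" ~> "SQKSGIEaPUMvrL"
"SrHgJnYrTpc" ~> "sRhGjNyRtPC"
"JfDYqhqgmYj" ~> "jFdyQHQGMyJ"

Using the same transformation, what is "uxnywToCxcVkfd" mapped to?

UXNYWtOcXCvKFD

Looking at the pairs, the operation is to flip the case of every letter.
Applying that to "uxnywToCxcVkfd" gives "UXNYWtOcXCvKFD".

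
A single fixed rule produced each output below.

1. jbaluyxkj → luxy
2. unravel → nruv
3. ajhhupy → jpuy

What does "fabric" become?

cfir

Rule — sort the characters into alphabetical order, then keep only the last 4 characters.
Applying both steps to "fabric": "abcfir", then "cfir".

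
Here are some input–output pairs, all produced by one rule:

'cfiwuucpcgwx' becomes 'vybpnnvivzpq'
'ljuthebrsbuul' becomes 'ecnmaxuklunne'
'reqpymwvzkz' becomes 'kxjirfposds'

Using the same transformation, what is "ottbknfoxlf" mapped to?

In each case the input is transformed by: shift every letter 7 places backward in the alphabet (wrapping around).
"ottbknfoxlf" → "hmmudgyhqey".

hmmudgyhqey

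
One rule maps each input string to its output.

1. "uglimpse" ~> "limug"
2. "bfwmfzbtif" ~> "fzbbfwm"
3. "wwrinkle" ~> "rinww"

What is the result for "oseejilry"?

The transformation: delete the last 3 characters, then move the last 3 characters to the front (rotate right by 3).
Applying both steps to "oseejilry": "oseeji", then "ejiose".

ejiose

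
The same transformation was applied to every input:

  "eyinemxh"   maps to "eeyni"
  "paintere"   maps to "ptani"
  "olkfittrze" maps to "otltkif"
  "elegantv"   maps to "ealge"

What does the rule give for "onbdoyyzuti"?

Looking at the pairs, the operation is to delete the last 3 characters, then take characters alternately from the front and the back (1st, last, 2nd, 2nd-last, ...).
Applying both steps to "onbdoyyzuti": "onbdoyyz", then "oznybydo".

oznybydo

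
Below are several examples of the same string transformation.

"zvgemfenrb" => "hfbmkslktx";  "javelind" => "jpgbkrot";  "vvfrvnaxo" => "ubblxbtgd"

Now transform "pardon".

tvgxju

The rule is to shift every letter 6 places forward in the alphabet (wrapping around), then move the last character to the front.
On "pardon" that produces "tvgxju".
(Check on "vvfrvnaxo": → "bblxbtgdu" → "ubblxbtgd" ✓)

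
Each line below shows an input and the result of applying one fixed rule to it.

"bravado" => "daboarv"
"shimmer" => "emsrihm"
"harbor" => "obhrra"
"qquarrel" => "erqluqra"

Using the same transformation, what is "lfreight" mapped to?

hgltrfie

The pattern: move the last 3 characters to the front (rotate right by 3), then swap each adjacent pair of characters (1↔2, 3↔4, ...).
Applying that to "lfreight" gives "hgltrfie".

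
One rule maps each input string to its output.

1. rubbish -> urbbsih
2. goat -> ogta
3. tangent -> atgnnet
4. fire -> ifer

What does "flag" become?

Rule — swap each adjacent pair of characters (1↔2, 3↔4, ...).
For "flag" the result is "lfga".

lfga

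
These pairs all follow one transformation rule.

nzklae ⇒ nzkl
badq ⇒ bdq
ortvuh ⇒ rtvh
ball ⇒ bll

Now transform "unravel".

The pattern: remove every vowel.
For "unravel" the result is "nrvl".

nrvl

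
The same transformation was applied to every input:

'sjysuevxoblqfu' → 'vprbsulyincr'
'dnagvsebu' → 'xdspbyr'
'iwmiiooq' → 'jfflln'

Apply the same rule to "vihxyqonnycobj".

euvnlkkvzlyg

Looking at the pairs, the operation is to delete the first 2 characters, then shift every letter 3 places backward in the alphabet (wrapping around).
"vihxyqonnycobj" → "hxyqonnycobj" → "euvnlkkvzlyg".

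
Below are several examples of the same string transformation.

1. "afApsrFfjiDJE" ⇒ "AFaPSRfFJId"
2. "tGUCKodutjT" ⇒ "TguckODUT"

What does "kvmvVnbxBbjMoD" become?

KVMVvNBXbBJm

Rule — flip the case of every letter, then delete the last 2 characters.
For "kvmvVnbxBbjMoD" the result is "KVMVvNBXbBJm".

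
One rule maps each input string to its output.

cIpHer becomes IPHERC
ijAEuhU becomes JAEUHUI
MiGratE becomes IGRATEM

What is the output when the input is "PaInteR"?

AINTERP

The pattern: move the first character to the end, then convert every letter to uppercase.
"PaInteR" → "aInteRP" → "AINTERP".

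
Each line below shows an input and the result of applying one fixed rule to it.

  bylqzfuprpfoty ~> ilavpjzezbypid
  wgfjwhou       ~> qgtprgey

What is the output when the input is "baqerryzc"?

kloabbjim

In each case the input is transformed by: swap each adjacent pair of characters (1↔2, 3↔4, ...), then shift every letter 10 places forward in the alphabet (wrapping around).
"baqerryzc" → "abeqrrzyc" → "kloabbjim".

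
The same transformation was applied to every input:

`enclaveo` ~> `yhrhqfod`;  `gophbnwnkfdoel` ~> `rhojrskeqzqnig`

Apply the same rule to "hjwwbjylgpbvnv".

Looking at the pairs, the operation is to move the last 3 characters to the front (rotate right by 3), then shift every letter 3 places forward in the alphabet (wrapping around).
Working it through for "hjwwbjylgpbvnv": intermediate "vnvhjwwbjylgpb", final "yqykmzzembojse".
(Check on "enclaveo": → "veoencla" → "yhrhqfod" ✓)

yqykmzzembojse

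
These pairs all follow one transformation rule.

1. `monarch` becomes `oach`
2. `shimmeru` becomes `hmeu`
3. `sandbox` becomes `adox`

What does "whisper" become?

The pattern: swap each adjacent pair of characters (1↔2, 3↔4, ...), then keep every other character starting from the first (positions 1st, 3rd, 5th, ...).
For "whisper", step one produces "hwsiepr"; step two turns that into "hser".
(Check on "shimmeru": → "hsmiemur" → "hmeu" ✓)

hser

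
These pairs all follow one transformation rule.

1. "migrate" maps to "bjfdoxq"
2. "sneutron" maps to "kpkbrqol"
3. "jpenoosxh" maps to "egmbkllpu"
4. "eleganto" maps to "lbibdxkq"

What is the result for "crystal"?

What's happening: move the last character to the front, then shift every letter 3 places backward in the alphabet (wrapping around).
Working it through for "crystal": intermediate "lcrysta", final "izovpqx".

izovpqx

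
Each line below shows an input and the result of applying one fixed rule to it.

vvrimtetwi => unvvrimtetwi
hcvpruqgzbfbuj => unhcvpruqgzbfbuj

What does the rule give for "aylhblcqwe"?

The pattern: prepend "un".
"aylhblcqwe" → "unaylhblcqwe".

unaylhblcqwe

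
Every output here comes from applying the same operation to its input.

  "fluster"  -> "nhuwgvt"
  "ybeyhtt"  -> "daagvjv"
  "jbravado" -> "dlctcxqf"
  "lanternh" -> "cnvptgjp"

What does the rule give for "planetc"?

Each output is the input with this applied: shift every letter 2 places forward in the alphabet (wrapping around), then swap each adjacent pair of characters (1↔2, 3↔4, ...).
"planetc" → "rncpgve" → "nrpcvge".

nrpcvge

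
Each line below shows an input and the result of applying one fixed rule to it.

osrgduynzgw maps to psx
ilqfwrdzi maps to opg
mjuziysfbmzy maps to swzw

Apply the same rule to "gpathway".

yu

Rule — shift every letter 2 places backward in the alphabet (wrapping around), then keep one character in every 3, starting at position 3 (positions 3rd, 6th, 9th, ...).
Working it through for "gpathway": intermediate "enyrfuyw", final "yu".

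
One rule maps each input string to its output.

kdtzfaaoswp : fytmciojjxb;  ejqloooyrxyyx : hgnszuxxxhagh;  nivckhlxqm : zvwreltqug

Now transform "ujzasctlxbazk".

itdsijblcugkj

The rule is to move the last 2 characters to the front (rotate right by 2), then shift every letter 9 places forward in the alphabet (wrapping around).
For "ujzasctlxbazk", step one produces "zkujzasctlxba"; step two turns that into "itdsijblcugkj".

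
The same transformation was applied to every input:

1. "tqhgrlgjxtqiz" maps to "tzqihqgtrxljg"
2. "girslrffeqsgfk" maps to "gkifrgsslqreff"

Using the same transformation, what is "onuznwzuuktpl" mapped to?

Looking at the pairs, the operation is to take characters alternately from the front and the back (1st, last, 2nd, 2nd-last, ...).
So "onuznwzuuktpl" becomes "olnputzknuwuz".

olnputzknuwuz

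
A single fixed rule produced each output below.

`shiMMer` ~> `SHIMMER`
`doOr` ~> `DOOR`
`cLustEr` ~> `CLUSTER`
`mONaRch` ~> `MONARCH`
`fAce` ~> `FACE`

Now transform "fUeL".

Rule — convert every letter to uppercase.
For "fUeL" the result is "FUEL".

FUEL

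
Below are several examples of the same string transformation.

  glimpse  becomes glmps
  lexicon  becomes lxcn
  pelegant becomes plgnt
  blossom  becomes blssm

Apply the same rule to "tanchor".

What's happening: remove every vowel.
"tanchor" → "tnchr".

tnchr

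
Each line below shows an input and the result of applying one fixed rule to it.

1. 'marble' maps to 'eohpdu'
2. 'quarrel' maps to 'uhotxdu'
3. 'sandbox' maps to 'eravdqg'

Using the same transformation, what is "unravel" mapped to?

The pattern: move the last 3 characters to the front (rotate right by 3), then shift every letter 3 places forward in the alphabet (wrapping around).
Applying both steps to "unravel": "velunra", then "yhoxqud".

yhoxqud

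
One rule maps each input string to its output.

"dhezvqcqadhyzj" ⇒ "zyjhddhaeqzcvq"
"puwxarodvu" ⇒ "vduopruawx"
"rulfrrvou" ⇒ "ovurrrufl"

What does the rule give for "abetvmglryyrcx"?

The pattern: move the last 2 characters to the front (rotate right by 2), then take characters alternately from the front and the back (1st, last, 2nd, 2nd-last, ...).
Working it through for "abetvmglryyrcx": intermediate "cxabetvmglryyr", final "crxyaybreltgvm".

crxyaybreltgvm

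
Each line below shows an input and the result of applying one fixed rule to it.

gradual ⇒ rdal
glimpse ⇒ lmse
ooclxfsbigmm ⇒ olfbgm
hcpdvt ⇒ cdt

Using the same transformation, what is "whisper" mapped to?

hser

Each output is the input with this applied: swap each adjacent pair of characters (1↔2, 3↔4, ...), then keep every other character starting from the first (positions 1st, 3rd, 5th, ...).
Applying that to "whisper" gives "hser".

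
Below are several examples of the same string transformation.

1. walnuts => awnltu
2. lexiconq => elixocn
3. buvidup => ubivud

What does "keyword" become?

Rule — delete the last character, then swap each adjacent pair of characters (1↔2, 3↔4, ...).
"keyword" → "keywor" → "ekwyro".

ekwyro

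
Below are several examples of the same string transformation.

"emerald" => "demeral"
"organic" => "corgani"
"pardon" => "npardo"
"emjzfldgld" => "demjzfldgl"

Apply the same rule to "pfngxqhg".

gpfngxqh

What's happening: move the last character to the front.
On "pfngxqhg" that produces "gpfngxqh".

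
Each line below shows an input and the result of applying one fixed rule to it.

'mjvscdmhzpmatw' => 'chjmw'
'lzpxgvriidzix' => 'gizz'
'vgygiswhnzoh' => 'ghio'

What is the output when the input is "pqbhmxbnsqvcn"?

mnqv

The rule is to keep one character in every 3, starting at position 2 (positions 2nd, 5th, 8th, ...), then sort the characters into alphabetical order.
Working it through for "pqbhmxbnsqvcn": intermediate "qmnv", final "mnqv".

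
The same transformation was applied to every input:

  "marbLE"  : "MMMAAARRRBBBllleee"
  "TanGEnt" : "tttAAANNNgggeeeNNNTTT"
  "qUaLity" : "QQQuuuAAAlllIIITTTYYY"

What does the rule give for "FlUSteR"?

fffLLLuuusssTTTEEErrr

Rule — repeat every character 3 times, then flip the case of every letter.
On "FlUSteR" that produces "fffLLLuuusssTTTEEErrr".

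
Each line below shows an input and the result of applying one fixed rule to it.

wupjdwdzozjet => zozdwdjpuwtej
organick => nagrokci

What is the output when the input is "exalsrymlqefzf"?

eqlmyrslaxefzf

Each output is the input with this applied: move the last 3 characters to the front (rotate right by 3), then reverse the string.
For "exalsrymlqefzf", step one produces "fzfexalsrymlqe"; step two turns that into "eqlmyrslaxefzf".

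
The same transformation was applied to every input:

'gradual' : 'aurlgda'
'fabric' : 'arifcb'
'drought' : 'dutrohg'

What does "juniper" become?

eurpnji

Each output is the input with this applied: sort the characters into reverse alphabetical order, then move the last character to the front.
Applying both steps to "juniper": "urpnjie", then "eurpnji".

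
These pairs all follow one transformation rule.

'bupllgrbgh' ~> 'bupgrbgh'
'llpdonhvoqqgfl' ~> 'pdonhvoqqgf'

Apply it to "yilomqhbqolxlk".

yiomqhbqoxk

Looking at the pairs, the operation is to remove every "l".
On "yilomqhbqolxlk" that produces "yiomqhbqoxk".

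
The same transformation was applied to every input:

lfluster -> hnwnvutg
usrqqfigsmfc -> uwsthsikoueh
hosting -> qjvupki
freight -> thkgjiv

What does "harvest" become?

What's happening: shift every letter 2 places forward in the alphabet (wrapping around), then swap each adjacent pair of characters (1↔2, 3↔4, ...).
For "harvest" the result is "cjxtugv".

cjxtugv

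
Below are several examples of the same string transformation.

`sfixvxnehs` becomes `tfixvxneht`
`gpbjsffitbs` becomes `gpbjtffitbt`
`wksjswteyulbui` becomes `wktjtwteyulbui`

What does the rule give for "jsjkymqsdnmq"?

jtjkymqtdnmq

The rule is to replace every "s" with "t".
So "jsjkymqsdnmq" becomes "jtjkymqtdnmq".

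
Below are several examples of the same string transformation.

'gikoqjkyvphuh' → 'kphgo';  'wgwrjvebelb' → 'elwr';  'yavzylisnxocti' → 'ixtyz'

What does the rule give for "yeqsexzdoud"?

Looking at the pairs, the operation is to keep one character in every 3, starting at position 1 (positions 1st, 4th, 7th, ...), then move the first 2 characters to the end (rotate left by 2).
"yeqsexzdoud" → "yszu" → "zuys".

zuys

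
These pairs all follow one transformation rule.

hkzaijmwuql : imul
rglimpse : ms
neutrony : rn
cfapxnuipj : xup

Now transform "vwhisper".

Looking at the pairs, the operation is to delete the first 3 characters, then keep every other character starting from the second (positions 2nd, 4th, 6th, ...).
Doing the same to "vwhisper": "se".

se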